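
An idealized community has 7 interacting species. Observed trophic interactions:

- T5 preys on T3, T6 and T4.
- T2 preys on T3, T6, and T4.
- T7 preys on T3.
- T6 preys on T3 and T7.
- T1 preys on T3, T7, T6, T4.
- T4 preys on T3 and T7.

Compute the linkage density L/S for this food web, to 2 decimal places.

There are L = 15 links among S = 7 species.
L/S = 15/7 = 2.1429 ≈ 2.14.

L/S = 2.14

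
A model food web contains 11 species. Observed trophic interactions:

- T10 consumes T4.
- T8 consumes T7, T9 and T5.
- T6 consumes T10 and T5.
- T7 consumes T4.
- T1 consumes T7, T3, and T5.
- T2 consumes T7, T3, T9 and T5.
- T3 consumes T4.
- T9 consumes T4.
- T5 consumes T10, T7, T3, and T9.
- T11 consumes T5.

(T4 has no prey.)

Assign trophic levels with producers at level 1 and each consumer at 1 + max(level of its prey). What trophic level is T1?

Trophic level 4

T4 is a producer → level 1.
T9 eats T4 → level 2.
T5 eats T9 (level 2); other prey at levels: T3 2, T10 2, T7 2 → level 3.
T1 eats T5 (level 3); other prey at levels: T3 2, T7 2 → level 4.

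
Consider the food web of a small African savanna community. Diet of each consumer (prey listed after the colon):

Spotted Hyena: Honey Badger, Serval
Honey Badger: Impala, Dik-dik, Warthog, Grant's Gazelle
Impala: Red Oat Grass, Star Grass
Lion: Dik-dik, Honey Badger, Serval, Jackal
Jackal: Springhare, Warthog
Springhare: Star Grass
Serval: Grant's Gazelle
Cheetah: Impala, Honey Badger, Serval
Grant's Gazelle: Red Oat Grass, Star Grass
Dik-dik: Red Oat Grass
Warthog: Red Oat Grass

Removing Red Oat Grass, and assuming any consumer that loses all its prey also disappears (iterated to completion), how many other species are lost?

2

Remove Red Oat Grass.
Round 1: Dik-dik (all prey gone), Warthog (all prey gone) → extinct.
No further losses. Total secondary extinctions: 2.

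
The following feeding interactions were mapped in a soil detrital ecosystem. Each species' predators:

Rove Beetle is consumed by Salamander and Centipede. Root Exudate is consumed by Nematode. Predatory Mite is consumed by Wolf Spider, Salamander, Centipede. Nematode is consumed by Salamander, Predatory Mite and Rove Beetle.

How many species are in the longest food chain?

4 species

One longest chain: Root Exudate → Nematode → Predatory Mite → Centipede.
It has 4 species and 3 links.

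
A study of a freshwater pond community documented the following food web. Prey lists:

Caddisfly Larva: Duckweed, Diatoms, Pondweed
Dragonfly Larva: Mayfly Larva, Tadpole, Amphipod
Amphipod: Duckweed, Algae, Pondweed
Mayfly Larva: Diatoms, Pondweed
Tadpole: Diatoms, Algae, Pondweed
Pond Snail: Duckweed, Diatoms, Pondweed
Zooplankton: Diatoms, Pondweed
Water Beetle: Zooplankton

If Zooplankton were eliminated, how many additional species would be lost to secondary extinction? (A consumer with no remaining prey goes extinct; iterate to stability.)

Remove Zooplankton.
Round 1: Water Beetle (all prey gone) → extinct.
No further losses. Total secondary extinctions: 1.

1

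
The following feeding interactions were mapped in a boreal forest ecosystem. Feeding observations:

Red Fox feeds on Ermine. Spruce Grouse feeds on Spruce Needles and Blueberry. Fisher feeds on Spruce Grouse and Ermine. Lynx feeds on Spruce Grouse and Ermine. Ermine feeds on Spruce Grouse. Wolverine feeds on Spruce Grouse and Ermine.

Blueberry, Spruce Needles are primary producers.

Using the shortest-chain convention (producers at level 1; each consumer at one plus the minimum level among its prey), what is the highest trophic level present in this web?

4

Producers (level 1): Blueberry, Spruce Needles.
Following each consumer down to its lowest-level prey: Blueberry → Spruce Grouse → Ermine → Red Fox (levels 1 through 4).
All prey of Red Fox (Ermine 3) are at level 3 or above, so Red Fox is at level 1 + 3 = 4.
Every consumer has at least one prey at level 3 or below, so none exceeds level 4.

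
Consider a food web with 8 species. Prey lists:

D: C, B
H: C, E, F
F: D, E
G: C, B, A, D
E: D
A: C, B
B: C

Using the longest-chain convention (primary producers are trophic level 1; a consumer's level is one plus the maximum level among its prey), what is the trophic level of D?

C is a producer → level 1.
B eats C → level 2.
D eats B (level 2); other prey at levels: C 1 → level 3.

Trophic level 3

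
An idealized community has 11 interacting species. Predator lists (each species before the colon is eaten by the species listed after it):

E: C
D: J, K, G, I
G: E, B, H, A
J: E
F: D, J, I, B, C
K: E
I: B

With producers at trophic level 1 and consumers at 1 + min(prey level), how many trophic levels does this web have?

Producers (level 1): F.
Following each consumer down to its lowest-level prey: F → D → G → A (levels 1 through 4).
All prey of A (G 3) are at level 3 or above, so A is at level 1 + 3 = 4.
Every consumer has at least one prey at level 3 or below, so none exceeds level 4.

4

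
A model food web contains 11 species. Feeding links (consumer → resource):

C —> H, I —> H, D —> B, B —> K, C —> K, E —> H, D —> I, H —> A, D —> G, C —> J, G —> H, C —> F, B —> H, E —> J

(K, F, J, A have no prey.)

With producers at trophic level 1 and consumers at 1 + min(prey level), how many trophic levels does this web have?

3

Producers (level 1): K, F, J, A.
Following each consumer down to its lowest-level prey: A → H → G (levels 1 through 3).
All prey of G (H 2) are at level 2 or above, so G is at level 1 + 2 = 3.
Every consumer has at least one prey at level 2 or below, so none exceeds level 3.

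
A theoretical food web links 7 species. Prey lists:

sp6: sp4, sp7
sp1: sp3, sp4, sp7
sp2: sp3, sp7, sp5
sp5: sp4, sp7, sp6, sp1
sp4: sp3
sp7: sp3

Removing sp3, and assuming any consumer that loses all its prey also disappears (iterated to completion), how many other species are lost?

6

Remove sp3.
Round 1: sp4 (all prey gone), sp7 (all prey gone) → extinct.
Round 2: sp6 (all prey gone), sp1 (all prey gone) → extinct.
Round 3: sp5 (all prey gone) → extinct.
Round 4: sp2 (all prey gone) → extinct.
No further losses. Total secondary extinctions: 6.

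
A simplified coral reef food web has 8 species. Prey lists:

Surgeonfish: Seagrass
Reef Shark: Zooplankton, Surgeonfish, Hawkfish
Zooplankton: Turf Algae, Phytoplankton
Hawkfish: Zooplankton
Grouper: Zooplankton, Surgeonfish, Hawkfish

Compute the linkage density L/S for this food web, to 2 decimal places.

L/S = 1.25

There are L = 10 links among S = 8 species.
L/S = 10/8 = 1.2500 ≈ 1.25.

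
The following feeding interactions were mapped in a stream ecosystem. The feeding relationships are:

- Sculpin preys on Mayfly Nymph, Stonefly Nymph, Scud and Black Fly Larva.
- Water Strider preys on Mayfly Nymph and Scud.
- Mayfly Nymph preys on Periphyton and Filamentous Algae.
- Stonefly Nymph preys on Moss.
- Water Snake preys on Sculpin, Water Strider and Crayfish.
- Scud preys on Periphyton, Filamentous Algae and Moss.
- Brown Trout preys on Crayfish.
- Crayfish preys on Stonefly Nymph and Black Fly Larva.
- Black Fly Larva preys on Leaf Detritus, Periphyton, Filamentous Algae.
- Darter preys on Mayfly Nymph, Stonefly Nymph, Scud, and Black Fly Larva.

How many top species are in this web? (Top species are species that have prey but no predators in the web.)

Top species (has prey, but nothing eats it): Darter, Water Snake, Brown Trout.
Count: 3.

3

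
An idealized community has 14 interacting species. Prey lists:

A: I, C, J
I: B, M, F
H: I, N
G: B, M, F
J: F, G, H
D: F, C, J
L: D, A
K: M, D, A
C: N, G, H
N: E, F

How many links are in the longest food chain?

5 links

One longest chain: B → I → H → C → D → L.
It has 6 species and 5 links.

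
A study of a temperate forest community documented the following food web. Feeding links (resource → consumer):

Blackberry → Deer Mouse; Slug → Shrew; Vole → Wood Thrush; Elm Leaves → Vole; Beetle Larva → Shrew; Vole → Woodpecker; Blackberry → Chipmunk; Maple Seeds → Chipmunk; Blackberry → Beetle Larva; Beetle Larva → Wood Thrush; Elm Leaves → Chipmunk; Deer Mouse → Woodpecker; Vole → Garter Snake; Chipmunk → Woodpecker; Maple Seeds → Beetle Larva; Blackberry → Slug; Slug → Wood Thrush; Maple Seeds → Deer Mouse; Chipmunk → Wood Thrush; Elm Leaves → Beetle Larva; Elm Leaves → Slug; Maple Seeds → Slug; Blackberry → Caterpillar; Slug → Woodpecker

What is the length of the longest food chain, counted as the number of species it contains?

3 species

One longest chain: Blackberry → Chipmunk → Wood Thrush.
It has 3 species and 2 links.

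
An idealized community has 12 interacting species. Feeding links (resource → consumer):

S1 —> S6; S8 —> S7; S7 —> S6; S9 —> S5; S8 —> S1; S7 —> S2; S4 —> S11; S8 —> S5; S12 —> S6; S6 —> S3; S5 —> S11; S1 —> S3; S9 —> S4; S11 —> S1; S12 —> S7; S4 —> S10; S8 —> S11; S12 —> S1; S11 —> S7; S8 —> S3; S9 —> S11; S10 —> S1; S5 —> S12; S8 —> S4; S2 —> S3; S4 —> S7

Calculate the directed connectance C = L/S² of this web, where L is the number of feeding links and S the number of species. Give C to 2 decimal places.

C = 0.18

The web has S = 12 species and L = 26 feeding links.
C = L / S² = 26 / 144 = 0.1806 ≈ 0.18.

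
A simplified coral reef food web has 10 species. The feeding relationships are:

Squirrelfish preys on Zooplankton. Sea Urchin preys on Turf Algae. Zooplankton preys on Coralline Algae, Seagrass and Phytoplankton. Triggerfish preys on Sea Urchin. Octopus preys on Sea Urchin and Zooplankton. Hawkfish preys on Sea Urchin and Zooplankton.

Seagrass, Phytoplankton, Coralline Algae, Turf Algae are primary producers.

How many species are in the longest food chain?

3 species

One longest chain: Turf Algae → Sea Urchin → Hawkfish.
It has 3 species and 2 links.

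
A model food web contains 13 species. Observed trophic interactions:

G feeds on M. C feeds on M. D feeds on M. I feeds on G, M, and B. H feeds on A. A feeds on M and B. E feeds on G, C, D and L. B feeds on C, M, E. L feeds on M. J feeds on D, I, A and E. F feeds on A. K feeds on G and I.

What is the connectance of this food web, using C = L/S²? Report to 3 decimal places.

C = 0.142

The web has S = 13 species and L = 24 feeding links.
C = L / S² = 24 / 169 = 0.1420 ≈ 0.142.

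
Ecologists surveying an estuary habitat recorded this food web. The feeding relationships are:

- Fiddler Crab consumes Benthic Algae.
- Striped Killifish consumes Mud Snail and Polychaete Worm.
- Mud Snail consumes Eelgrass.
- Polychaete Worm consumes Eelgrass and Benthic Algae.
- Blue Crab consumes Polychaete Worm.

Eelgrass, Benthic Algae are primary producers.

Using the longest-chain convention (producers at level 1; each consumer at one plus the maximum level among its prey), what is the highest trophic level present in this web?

Producers (level 1): Eelgrass, Benthic Algae.
Eelgrass → Mud Snail → Striped Killifish gives Striped Killifish level 3.
No species has a prey at level 3, so no species reaches level 4.

3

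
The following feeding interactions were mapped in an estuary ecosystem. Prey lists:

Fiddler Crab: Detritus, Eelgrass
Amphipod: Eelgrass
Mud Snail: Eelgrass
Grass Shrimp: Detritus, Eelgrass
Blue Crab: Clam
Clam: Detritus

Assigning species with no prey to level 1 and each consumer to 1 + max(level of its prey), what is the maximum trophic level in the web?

Basal resources (level 1): Detritus, Eelgrass.
Detritus → Clam → Blue Crab gives Blue Crab level 3.
No species has a prey at level 3, so no species reaches level 4.

3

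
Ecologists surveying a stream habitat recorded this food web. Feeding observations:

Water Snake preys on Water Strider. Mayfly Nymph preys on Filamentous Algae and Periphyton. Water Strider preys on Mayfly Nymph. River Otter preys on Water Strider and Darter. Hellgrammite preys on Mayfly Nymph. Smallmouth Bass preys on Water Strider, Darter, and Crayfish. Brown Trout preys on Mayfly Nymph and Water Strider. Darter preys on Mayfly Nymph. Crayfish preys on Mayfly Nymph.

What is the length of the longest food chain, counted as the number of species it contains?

4 species

One longest chain: Periphyton → Mayfly Nymph → Water Strider → Brown Trout.
It has 4 species and 3 links.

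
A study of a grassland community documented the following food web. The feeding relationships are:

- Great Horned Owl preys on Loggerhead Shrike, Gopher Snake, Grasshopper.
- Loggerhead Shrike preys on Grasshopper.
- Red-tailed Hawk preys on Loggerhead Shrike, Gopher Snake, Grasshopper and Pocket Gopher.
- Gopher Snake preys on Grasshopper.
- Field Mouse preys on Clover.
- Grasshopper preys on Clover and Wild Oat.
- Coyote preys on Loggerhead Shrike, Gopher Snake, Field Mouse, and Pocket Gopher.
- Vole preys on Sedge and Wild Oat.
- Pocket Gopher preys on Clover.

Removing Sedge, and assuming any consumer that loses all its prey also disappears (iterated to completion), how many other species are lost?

Remove Sedge.
Every predator of it retains at least one other prey: Vole still has Wild Oat.
No consumer loses all prey, so no secondary extinctions occur.

0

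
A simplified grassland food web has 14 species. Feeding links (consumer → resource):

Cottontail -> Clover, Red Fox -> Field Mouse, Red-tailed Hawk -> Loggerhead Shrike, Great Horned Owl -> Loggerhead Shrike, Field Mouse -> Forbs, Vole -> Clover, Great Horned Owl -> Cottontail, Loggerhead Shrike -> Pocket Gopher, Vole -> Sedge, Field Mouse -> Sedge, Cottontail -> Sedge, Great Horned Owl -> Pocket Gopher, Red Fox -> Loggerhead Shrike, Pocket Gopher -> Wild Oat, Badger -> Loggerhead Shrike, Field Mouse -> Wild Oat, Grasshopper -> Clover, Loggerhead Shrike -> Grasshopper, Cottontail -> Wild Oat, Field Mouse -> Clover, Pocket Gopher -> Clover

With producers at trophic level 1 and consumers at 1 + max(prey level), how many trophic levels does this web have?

4

Producers (level 1): Clover, Sedge, Wild Oat, Forbs.
Clover → Grasshopper → Loggerhead Shrike → Red-tailed Hawk gives Red-tailed Hawk level 4.
No species has a prey at level 4, so no species reaches level 5.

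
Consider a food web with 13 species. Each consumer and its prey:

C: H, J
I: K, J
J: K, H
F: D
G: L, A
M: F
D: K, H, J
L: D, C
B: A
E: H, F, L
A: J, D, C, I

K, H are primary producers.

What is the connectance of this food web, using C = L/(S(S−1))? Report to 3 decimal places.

C = 0.147

The web has S = 13 species and L = 23 feeding links.
C = L / (S(S−1)) = 23 / 156 = 0.1474 ≈ 0.147.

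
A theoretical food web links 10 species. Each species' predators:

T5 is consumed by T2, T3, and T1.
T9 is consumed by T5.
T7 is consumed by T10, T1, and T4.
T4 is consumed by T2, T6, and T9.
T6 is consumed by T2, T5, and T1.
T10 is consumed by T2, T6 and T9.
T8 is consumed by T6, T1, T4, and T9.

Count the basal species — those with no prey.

Basal species (no prey listed): T7, T8.
Count: 2.

2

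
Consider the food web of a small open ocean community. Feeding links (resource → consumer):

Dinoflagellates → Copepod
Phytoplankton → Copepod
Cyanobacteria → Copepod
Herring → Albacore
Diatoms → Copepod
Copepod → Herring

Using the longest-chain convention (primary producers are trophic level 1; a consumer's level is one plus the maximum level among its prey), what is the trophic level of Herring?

Trophic level 3

Phytoplankton is a producer → level 1.
Copepod eats Phytoplankton (level 1); other prey at levels: Diatoms 1, Cyanobacteria 1, Dinoflagellates 1 → level 2.
Herring eats Copepod → level 3.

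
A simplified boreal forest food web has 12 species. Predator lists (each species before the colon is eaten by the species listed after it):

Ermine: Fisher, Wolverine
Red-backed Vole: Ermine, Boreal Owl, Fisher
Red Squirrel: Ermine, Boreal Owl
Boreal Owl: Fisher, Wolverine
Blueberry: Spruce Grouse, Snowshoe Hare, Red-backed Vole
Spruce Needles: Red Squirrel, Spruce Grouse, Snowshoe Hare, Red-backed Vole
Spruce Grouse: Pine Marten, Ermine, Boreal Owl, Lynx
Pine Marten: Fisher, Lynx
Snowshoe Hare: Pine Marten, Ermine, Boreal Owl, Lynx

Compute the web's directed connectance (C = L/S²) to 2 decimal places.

C = 0.18

The web has S = 12 species and L = 26 feeding links.
C = L / S² = 26 / 144 = 0.1806 ≈ 0.18.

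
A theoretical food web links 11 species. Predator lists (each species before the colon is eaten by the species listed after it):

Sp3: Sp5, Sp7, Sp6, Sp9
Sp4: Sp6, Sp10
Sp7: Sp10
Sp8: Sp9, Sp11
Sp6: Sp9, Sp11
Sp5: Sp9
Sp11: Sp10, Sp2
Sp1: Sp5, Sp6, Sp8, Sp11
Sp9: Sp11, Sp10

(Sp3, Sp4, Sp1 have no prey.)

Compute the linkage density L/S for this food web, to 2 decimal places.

There are L = 20 links among S = 11 species.
L/S = 20/11 = 1.8182 ≈ 1.82.

L/S = 1.82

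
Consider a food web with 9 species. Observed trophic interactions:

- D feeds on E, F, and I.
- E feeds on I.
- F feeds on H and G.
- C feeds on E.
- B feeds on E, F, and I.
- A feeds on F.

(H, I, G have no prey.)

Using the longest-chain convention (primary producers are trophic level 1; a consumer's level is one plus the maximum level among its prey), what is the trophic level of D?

I is a producer → level 1.
E eats I → level 2.
D eats E (level 2); other prey at levels: I 1, F 2 → level 3.

Trophic level 3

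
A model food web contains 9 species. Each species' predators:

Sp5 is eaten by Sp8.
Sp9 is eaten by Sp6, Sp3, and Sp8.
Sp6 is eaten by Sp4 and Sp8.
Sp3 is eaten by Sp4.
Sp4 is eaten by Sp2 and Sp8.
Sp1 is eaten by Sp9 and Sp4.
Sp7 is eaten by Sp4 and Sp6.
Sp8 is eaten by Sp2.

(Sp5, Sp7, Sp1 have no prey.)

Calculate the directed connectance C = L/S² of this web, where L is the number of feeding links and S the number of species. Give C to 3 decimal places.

C = 0.173

The web has S = 9 species and L = 14 feeding links.
C = L / S² = 14 / 81 = 0.1728 ≈ 0.173.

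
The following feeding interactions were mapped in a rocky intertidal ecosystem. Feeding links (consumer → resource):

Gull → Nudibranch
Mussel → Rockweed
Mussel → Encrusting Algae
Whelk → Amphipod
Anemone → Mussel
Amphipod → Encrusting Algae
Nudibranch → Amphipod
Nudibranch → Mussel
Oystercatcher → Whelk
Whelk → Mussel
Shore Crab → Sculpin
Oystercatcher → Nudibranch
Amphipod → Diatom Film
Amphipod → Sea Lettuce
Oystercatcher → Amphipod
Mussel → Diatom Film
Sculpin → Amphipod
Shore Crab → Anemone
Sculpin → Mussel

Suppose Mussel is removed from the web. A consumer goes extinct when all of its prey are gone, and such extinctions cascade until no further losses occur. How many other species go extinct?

1

Remove Mussel.
Round 1: Anemone (all prey gone) → extinct.
No further losses. Total secondary extinctions: 1.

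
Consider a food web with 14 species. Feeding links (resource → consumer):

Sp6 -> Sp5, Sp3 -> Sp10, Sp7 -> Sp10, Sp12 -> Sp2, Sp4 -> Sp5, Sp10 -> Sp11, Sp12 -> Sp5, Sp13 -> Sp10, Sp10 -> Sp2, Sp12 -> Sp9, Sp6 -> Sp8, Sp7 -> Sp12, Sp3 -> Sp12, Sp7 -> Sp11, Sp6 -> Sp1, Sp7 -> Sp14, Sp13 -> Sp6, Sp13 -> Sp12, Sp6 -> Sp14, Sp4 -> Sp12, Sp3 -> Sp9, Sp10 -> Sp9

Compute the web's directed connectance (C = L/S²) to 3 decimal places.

C = 0.112

The web has S = 14 species and L = 22 feeding links.
C = L / S² = 22 / 196 = 0.1122 ≈ 0.112.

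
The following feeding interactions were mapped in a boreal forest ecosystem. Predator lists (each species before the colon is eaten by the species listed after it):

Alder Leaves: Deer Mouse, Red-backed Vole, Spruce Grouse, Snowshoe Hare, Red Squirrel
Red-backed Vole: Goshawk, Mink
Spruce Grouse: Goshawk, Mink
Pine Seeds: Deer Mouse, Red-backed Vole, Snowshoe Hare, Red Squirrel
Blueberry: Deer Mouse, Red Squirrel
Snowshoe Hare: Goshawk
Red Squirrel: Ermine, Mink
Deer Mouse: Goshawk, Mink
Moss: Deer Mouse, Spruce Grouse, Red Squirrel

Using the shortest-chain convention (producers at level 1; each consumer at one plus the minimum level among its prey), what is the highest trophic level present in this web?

Producers (level 1): Pine Seeds, Moss, Blueberry, Alder Leaves.
Following each consumer down to its lowest-level prey: Pine Seeds → Deer Mouse → Goshawk (levels 1 through 3).
All prey of Goshawk (Deer Mouse 2, Red-backed Vole 2, Spruce Grouse 2, Snowshoe Hare 2) are at level 2 or above, so Goshawk is at level 1 + 2 = 3.
Every consumer has at least one prey at level 2 or below, so none exceeds level 3.

3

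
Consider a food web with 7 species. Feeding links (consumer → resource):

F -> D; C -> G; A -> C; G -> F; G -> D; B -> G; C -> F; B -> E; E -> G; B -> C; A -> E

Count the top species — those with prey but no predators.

Top species (has prey, but nothing eats it): A, B.
Count: 2.

2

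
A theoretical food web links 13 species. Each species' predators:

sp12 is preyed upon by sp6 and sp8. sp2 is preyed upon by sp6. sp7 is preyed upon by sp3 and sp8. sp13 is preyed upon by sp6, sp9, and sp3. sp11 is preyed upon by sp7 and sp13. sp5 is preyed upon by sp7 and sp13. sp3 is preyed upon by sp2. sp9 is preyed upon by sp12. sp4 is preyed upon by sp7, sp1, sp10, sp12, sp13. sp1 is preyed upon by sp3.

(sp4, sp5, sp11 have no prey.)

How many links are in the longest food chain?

4 links

One longest chain: sp4 → sp13 → sp9 → sp12 → sp8.
It has 5 species and 4 links.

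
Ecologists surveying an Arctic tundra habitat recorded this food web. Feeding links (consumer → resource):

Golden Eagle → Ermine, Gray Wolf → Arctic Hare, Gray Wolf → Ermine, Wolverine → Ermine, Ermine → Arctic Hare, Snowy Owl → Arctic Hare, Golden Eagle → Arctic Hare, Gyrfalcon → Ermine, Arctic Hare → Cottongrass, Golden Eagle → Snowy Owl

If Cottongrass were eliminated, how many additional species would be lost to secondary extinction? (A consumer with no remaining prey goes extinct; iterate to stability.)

7

Remove Cottongrass.
Round 1: Arctic Hare (all prey gone) → extinct.
Round 2: Snowy Owl (all prey gone), Ermine (all prey gone) → extinct.
Round 3: Wolverine (all prey gone), Golden Eagle (all prey gone), Gyrfalcon (all prey gone), Gray Wolf (all prey gone) → extinct.
No further losses. Total secondary extinctions: 7.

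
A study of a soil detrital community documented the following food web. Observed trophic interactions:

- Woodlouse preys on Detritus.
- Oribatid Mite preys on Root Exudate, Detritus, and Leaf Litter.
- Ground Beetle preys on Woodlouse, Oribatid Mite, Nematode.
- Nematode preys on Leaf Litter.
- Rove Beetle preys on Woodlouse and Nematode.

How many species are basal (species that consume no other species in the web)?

Basal species (no prey listed): Root Exudate, Detritus, Leaf Litter.
Count: 3.

3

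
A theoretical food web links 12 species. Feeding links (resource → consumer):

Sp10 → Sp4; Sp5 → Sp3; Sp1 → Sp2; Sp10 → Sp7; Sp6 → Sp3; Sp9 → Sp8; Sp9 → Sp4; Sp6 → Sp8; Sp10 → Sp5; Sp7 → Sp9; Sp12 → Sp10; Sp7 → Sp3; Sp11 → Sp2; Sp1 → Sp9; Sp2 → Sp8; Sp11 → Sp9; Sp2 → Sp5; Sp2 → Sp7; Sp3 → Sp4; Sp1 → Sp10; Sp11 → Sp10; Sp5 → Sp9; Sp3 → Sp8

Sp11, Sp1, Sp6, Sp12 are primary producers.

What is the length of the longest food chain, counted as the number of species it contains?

5 species

One longest chain: Sp11 → Sp10 → Sp7 → Sp3 → Sp4.
It has 5 species and 4 links.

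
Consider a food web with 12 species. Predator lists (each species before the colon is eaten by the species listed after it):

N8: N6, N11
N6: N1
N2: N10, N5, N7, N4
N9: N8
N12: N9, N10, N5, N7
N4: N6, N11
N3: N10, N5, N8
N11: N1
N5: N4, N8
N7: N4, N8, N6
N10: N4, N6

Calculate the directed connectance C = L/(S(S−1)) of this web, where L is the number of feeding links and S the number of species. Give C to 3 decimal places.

C = 0.189

The web has S = 12 species and L = 25 feeding links.
C = L / (S(S−1)) = 25 / 132 = 0.1894 ≈ 0.189.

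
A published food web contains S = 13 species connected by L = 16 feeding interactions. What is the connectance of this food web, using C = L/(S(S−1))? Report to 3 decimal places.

C = 0.103

The web has S = 13 species and L = 16 feeding links.
C = L / (S(S−1)) = 16 / 156 = 0.1026 ≈ 0.103.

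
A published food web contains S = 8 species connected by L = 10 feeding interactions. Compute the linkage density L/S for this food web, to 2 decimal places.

L/S = 1.25

There are L = 10 links among S = 8 species.
L/S = 10/8 = 1.2500 ≈ 1.25.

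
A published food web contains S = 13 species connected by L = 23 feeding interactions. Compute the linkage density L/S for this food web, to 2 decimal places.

There are L = 23 links among S = 13 species.
L/S = 23/13 = 1.7692 ≈ 1.77.

L/S = 1.77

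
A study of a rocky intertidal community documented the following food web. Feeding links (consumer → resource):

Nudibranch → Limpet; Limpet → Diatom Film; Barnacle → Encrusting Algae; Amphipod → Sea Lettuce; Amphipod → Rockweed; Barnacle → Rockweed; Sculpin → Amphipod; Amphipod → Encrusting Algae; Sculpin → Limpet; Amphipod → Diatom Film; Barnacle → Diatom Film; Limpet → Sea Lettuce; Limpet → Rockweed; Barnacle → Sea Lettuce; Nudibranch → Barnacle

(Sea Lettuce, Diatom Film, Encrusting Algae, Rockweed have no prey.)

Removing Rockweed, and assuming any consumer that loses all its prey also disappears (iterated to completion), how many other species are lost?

Remove Rockweed.
Every predator of it retains at least one other prey: Limpet still has Sea Lettuce, Diatom Film; Amphipod still has Sea Lettuce, Diatom Film, Encrusting Algae; Barnacle still has Sea Lettuce, Diatom Film, Encrusting Algae.
No consumer loses all prey, so no secondary extinctions occur.

0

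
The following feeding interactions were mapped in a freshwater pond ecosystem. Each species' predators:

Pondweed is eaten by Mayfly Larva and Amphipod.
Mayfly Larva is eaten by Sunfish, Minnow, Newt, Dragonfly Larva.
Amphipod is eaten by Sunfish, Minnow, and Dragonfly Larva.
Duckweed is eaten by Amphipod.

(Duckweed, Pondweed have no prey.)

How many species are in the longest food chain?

One longest chain: Duckweed → Amphipod → Minnow.
It has 3 species and 2 links.

3 species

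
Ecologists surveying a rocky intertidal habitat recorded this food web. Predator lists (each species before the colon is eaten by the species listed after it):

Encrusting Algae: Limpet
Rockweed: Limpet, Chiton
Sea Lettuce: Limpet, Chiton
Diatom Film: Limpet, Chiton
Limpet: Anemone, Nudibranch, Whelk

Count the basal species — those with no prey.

4

Basal species (no prey listed): Diatom Film, Encrusting Algae, Sea Lettuce, Rockweed.
Count: 4.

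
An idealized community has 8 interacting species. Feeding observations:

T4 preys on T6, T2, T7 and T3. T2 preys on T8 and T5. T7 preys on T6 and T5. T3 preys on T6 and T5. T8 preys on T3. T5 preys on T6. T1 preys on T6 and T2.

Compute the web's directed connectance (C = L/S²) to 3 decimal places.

The web has S = 8 species and L = 14 feeding links.
C = L / S² = 14 / 64 = 0.2188 ≈ 0.219.

C = 0.219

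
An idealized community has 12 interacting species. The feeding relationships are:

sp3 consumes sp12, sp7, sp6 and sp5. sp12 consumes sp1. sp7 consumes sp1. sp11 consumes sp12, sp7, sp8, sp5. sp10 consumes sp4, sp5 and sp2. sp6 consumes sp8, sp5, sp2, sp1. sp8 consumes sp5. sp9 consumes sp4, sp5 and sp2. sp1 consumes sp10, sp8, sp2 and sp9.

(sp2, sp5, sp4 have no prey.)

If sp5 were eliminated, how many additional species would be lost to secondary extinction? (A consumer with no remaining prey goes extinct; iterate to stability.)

1

Remove sp5.
Round 1: sp8 (all prey gone) → extinct.
No further losses. Total secondary extinctions: 1.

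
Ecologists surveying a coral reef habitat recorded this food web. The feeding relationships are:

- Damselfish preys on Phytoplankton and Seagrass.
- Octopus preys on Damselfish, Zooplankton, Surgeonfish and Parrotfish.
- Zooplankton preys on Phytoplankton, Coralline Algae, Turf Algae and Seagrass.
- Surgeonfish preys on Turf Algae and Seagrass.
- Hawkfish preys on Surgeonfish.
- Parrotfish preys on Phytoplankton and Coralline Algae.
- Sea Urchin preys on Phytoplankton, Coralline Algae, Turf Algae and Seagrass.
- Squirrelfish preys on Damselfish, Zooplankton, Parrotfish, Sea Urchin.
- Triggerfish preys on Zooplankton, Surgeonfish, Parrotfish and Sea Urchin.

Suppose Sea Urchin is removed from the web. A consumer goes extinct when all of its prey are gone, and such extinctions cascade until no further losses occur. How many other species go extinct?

0

Remove Sea Urchin.
Every predator of it retains at least one other prey: Squirrelfish still has Parrotfish, Damselfish, Zooplankton; Triggerfish still has Parrotfish, Zooplankton, Surgeonfish.
No consumer loses all prey, so no secondary extinctions occur.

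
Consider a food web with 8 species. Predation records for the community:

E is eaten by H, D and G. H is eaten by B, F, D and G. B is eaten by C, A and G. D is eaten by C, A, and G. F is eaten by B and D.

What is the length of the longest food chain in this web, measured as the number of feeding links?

4 links

One longest chain: E → H → F → D → A.
It has 5 species and 4 links.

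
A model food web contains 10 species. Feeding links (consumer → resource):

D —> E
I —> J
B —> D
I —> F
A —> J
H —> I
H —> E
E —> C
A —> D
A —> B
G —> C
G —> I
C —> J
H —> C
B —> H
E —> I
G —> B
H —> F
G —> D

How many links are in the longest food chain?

One longest chain: F → I → E → D → B → G.
It has 6 species and 5 links.

5 links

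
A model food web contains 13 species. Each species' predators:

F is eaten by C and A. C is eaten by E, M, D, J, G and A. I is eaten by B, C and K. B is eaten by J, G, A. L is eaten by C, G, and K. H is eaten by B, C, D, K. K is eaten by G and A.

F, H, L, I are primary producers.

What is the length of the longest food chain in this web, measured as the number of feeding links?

One longest chain: F → C → G.
It has 3 species and 2 links.

2 links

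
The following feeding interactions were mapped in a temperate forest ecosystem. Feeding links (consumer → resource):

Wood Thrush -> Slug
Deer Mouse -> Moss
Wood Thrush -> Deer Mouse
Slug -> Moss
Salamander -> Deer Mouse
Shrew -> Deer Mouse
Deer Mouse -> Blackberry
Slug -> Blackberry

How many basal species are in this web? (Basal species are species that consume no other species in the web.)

2

Basal species (no prey listed): Moss, Blackberry.
Count: 2.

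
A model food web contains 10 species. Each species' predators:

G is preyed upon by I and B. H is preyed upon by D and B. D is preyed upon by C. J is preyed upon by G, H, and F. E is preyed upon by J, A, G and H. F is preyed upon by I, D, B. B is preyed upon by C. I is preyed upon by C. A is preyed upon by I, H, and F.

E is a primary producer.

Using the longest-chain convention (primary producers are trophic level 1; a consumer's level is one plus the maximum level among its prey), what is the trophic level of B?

Trophic level 4

E is a producer → level 1.
J eats E → level 2.
G eats J (level 2); other prey at levels: E 1 → level 3.
B eats G (level 3); other prey at levels: H 3, F 3 → level 4.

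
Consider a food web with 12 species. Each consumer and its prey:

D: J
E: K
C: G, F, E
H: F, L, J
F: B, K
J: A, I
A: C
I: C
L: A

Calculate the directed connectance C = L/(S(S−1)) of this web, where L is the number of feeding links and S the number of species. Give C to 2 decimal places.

C = 0.11

The web has S = 12 species and L = 15 feeding links.
C = L / (S(S−1)) = 15 / 132 = 0.1136 ≈ 0.11.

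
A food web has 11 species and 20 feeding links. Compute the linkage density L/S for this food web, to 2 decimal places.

There are L = 20 links among S = 11 species.
L/S = 20/11 = 1.8182 ≈ 1.82.

L/S = 1.82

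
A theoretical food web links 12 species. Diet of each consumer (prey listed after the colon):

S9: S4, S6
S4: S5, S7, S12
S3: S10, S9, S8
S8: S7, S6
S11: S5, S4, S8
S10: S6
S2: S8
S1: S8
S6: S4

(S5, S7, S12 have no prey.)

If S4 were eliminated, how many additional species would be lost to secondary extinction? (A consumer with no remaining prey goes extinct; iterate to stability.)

3

Remove S4.
Round 1: S6 (all prey gone) → extinct.
Round 2: S10 (all prey gone), S9 (all prey gone) → extinct.
No further losses. Total secondary extinctions: 3.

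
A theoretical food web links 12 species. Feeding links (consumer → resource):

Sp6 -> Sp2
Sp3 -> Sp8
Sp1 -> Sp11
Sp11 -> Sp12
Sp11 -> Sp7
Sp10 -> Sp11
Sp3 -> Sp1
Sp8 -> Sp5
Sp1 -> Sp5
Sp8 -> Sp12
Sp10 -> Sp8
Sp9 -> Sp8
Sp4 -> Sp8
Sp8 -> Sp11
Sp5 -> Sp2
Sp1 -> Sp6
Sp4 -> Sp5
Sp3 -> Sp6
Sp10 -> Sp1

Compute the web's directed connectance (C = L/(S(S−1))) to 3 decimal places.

C = 0.144

The web has S = 12 species and L = 19 feeding links.
C = L / (S(S−1)) = 19 / 132 = 0.1439 ≈ 0.144.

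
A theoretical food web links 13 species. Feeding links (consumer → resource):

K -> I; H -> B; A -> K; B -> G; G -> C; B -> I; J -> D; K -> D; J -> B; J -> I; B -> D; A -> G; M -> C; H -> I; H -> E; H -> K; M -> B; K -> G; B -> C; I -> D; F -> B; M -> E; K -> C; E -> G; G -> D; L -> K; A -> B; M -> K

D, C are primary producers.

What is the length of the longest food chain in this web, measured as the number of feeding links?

One longest chain: D → G → B → F.
It has 4 species and 3 links.

3 links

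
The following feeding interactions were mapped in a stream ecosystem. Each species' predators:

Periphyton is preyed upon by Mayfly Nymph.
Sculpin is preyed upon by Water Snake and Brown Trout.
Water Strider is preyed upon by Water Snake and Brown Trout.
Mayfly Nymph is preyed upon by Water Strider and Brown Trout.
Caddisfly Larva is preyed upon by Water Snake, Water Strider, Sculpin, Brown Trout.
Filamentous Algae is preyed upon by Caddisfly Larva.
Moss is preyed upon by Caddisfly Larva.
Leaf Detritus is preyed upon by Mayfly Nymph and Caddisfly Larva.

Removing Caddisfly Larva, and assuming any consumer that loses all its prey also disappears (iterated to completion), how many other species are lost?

Remove Caddisfly Larva.
Round 1: Sculpin (all prey gone) → extinct.
No further losses. Total secondary extinctions: 1.

1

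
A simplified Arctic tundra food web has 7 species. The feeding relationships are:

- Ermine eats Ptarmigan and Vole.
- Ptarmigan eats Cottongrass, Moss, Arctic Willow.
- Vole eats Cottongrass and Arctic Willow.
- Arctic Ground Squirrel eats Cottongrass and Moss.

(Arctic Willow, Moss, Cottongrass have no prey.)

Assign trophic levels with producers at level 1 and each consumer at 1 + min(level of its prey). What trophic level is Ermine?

Arctic Willow is a producer → level 1.
Ptarmigan eats Arctic Willow → level 2.
Ermine eats Ptarmigan → level 3.
No prey of Ermine is below level 2, so 3 is the minimum.

Trophic level 3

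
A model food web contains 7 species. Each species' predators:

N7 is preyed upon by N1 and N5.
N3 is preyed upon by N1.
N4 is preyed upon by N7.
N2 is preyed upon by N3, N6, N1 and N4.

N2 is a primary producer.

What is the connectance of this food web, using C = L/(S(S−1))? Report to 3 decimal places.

C = 0.190

The web has S = 7 species and L = 8 feeding links.
C = L / (S(S−1)) = 8 / 42 = 0.1905 ≈ 0.190.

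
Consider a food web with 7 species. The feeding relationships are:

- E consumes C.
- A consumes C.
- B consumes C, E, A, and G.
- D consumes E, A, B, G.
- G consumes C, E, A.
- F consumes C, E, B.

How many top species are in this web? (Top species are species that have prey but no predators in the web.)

2

Top species (has prey, but nothing eats it): D, F.
Count: 2.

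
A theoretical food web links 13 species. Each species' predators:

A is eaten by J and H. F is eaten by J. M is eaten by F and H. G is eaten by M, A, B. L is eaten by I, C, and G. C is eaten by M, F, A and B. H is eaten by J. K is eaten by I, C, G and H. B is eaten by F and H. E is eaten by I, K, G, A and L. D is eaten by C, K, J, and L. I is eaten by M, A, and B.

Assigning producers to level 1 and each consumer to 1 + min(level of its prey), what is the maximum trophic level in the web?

Producers (level 1): E, D.
Following each consumer down to its lowest-level prey: D → C → F (levels 1 through 3).
All prey of F (C 2, M 3, B 3) are at level 2 or above, so F is at level 1 + 2 = 3.
Every consumer has at least one prey at level 2 or below, so none exceeds level 3.

3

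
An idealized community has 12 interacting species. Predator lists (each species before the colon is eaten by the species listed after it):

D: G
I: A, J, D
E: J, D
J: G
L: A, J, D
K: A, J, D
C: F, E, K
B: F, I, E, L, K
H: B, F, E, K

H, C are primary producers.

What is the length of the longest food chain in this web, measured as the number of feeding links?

4 links

One longest chain: H → B → I → J → G.
It has 5 species and 4 links.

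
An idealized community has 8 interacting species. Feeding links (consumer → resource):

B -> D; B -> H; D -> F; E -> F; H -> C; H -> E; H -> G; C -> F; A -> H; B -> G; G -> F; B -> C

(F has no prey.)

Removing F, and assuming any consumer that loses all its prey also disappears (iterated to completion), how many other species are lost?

Remove F.
Round 1: E (all prey gone), G (all prey gone), C (all prey gone), D (all prey gone) → extinct.
Round 2: H (all prey gone) → extinct.
Round 3: A (all prey gone), B (all prey gone) → extinct.
No further losses. Total secondary extinctions: 7.

7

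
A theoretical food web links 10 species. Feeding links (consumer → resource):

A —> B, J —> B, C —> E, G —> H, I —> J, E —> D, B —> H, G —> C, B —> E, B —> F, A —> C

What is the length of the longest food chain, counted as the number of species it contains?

5 species

One longest chain: D → E → B → J → I.
It has 5 species and 4 links.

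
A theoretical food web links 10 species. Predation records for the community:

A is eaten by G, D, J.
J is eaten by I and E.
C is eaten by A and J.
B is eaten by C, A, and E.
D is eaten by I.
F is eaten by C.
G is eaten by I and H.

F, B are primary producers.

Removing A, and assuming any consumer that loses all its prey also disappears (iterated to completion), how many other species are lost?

3

Remove A.
Round 1: G (all prey gone), D (all prey gone) → extinct.
Round 2: H (all prey gone) → extinct.
No further losses. Total secondary extinctions: 3.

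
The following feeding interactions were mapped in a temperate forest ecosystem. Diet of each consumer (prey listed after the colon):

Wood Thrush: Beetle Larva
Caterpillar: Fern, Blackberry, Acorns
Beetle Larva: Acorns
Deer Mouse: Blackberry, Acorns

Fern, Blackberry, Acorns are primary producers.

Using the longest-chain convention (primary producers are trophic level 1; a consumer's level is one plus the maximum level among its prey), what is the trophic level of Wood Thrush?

Acorns is a producer → level 1.
Beetle Larva eats Acorns → level 2.
Wood Thrush eats Beetle Larva → level 3.

Trophic level 3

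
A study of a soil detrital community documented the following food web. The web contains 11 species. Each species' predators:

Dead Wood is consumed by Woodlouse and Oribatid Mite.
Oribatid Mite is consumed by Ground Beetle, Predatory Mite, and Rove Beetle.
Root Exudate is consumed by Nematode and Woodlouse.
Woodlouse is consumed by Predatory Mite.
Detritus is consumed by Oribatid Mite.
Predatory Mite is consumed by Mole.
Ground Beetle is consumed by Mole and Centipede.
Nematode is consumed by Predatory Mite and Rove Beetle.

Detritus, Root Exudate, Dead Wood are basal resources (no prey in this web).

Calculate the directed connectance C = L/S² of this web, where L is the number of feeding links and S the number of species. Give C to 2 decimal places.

C = 0.12

The web has S = 11 species and L = 14 feeding links.
C = L / S² = 14 / 121 = 0.1157 ≈ 0.12.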